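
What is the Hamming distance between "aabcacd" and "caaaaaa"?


Comparing "aabcacd" and "caaaaaa" position by position:
  Position 0: 'a' vs 'c' => differ
  Position 1: 'a' vs 'a' => same
  Position 2: 'b' vs 'a' => differ
  Position 3: 'c' vs 'a' => differ
  Position 4: 'a' vs 'a' => same
  Position 5: 'c' vs 'a' => differ
  Position 6: 'd' vs 'a' => differ
Total differences (Hamming distance): 5

5


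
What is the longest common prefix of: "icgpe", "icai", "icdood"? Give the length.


Words: icgpe, icai, icdood
  Position 0: all 'i' => match
  Position 1: all 'c' => match
  Position 2: ('g', 'a', 'd') => mismatch, stop
LCP = "ic" (length 2)

2


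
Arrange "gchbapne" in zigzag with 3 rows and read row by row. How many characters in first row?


Zigzag "gchbapne" into 3 rows:
Placing characters:
  'g' => row 0
  'c' => row 1
  'h' => row 2
  'b' => row 1
  'a' => row 0
  'p' => row 1
  'n' => row 2
  'e' => row 1
Rows:
  Row 0: "ga"
  Row 1: "cbpe"
  Row 2: "hn"
First row length: 2

2


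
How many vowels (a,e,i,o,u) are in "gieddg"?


Input: gieddg
Checking each character:
  'g' at position 0: consonant
  'i' at position 1: vowel (running total: 1)
  'e' at position 2: vowel (running total: 2)
  'd' at position 3: consonant
  'd' at position 4: consonant
  'g' at position 5: consonant
Total vowels: 2

2


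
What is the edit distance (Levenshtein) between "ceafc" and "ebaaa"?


Computing edit distance: "ceafc" -> "ebaaa"
DP table:
           e    b    a    a    a
      0    1    2    3    4    5
  c   1    1    2    3    4    5
  e   2    1    2    3    4    5
  a   3    2    2    2    3    4
  f   4    3    3    3    3    4
  c   5    4    4    4    4    4
Edit distance = dp[5][5] = 4

4


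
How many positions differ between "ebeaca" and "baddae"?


Comparing "ebeaca" and "baddae" position by position:
  Position 0: 'e' vs 'b' => DIFFER
  Position 1: 'b' vs 'a' => DIFFER
  Position 2: 'e' vs 'd' => DIFFER
  Position 3: 'a' vs 'd' => DIFFER
  Position 4: 'c' vs 'a' => DIFFER
  Position 5: 'a' vs 'e' => DIFFER
Positions that differ: 6

6


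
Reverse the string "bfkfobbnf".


Input: bfkfobbnf
Reading characters right to left:
  Position 8: 'f'
  Position 7: 'n'
  Position 6: 'b'
  Position 5: 'b'
  Position 4: 'o'
  Position 3: 'f'
  Position 2: 'k'
  Position 1: 'f'
  Position 0: 'b'
Reversed: fnbbofkfb

fnbbofkfb


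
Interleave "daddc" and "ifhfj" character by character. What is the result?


Interleaving "daddc" and "ifhfj":
  Position 0: 'd' from first, 'i' from second => "di"
  Position 1: 'a' from first, 'f' from second => "af"
  Position 2: 'd' from first, 'h' from second => "dh"
  Position 3: 'd' from first, 'f' from second => "df"
  Position 4: 'c' from first, 'j' from second => "cj"
Result: diafdhdfcj

diafdhdfcj


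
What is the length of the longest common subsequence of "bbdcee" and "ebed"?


LCS of "bbdcee" and "ebed"
DP table:
           e    b    e    d
      0    0    0    0    0
  b   0    0    1    1    1
  b   0    0    1    1    1
  d   0    0    1    1    2
  c   0    0    1    1    2
  e   0    1    1    2    2
  e   0    1    1    2    2
LCS length = dp[6][4] = 2

2


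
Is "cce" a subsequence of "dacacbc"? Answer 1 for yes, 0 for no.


Check if "cce" is a subsequence of "dacacbc"
Greedy scan:
  Position 0 ('d'): no match needed
  Position 1 ('a'): no match needed
  Position 2 ('c'): matches sub[0] = 'c'
  Position 3 ('a'): no match needed
  Position 4 ('c'): matches sub[1] = 'c'
  Position 5 ('b'): no match needed
  Position 6 ('c'): no match needed
Only matched 2/3 characters => not a subsequence

0


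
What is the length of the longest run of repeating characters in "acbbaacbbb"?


Input: "acbbaacbbb"
Scanning for longest run:
  Position 1 ('c'): new char, reset run to 1
  Position 2 ('b'): new char, reset run to 1
  Position 3 ('b'): continues run of 'b', length=2
  Position 4 ('a'): new char, reset run to 1
  Position 5 ('a'): continues run of 'a', length=2
  Position 6 ('c'): new char, reset run to 1
  Position 7 ('b'): new char, reset run to 1
  Position 8 ('b'): continues run of 'b', length=2
  Position 9 ('b'): continues run of 'b', length=3
Longest run: 'b' with length 3

3


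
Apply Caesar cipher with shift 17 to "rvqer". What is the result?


Caesar cipher: shift "rvqer" by 17
  'r' (pos 17) + 17 = pos 8 = 'i'
  'v' (pos 21) + 17 = pos 12 = 'm'
  'q' (pos 16) + 17 = pos 7 = 'h'
  'e' (pos 4) + 17 = pos 21 = 'v'
  'r' (pos 17) + 17 = pos 8 = 'i'
Result: imhvi

imhvi


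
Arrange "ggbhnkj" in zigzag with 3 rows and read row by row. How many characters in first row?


Zigzag "ggbhnkj" into 3 rows:
Placing characters:
  'g' => row 0
  'g' => row 1
  'b' => row 2
  'h' => row 1
  'n' => row 0
  'k' => row 1
  'j' => row 2
Rows:
  Row 0: "gn"
  Row 1: "ghk"
  Row 2: "bj"
First row length: 2

2


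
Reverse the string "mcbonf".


Input: mcbonf
Reading characters right to left:
  Position 5: 'f'
  Position 4: 'n'
  Position 3: 'o'
  Position 2: 'b'
  Position 1: 'c'
  Position 0: 'm'
Reversed: fnobcm

fnobcm


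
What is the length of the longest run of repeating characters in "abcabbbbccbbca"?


Input: "abcabbbbccbbca"
Scanning for longest run:
  Position 1 ('b'): new char, reset run to 1
  Position 2 ('c'): new char, reset run to 1
  Position 3 ('a'): new char, reset run to 1
  Position 4 ('b'): new char, reset run to 1
  Position 5 ('b'): continues run of 'b', length=2
  Position 6 ('b'): continues run of 'b', length=3
  Position 7 ('b'): continues run of 'b', length=4
  Position 8 ('c'): new char, reset run to 1
  Position 9 ('c'): continues run of 'c', length=2
  Position 10 ('b'): new char, reset run to 1
  Position 11 ('b'): continues run of 'b', length=2
  Position 12 ('c'): new char, reset run to 1
  Position 13 ('a'): new char, reset run to 1
Longest run: 'b' with length 4

4


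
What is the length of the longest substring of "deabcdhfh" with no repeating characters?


Input: "deabcdhfh"
Sliding window (track last position of each char):
  Position 0 ('d'): window [0,0] length 1 -- new best
  Position 1 ('e'): window [0,1] length 2 -- new best
  Position 2 ('a'): window [0,2] length 3 -- new best
  Position 3 ('b'): window [0,3] length 4 -- new best
  Position 4 ('c'): window [0,4] length 5 -- new best
  Position 5 ('d'): repeat (last at 0), move window start to 1
  Position 5 ('d'): window [1,5] length 5
  Position 6 ('h'): window [1,6] length 6 -- new best
  Position 7 ('f'): window [1,7] length 7 -- new best
  Position 8 ('h'): repeat (last at 6), move window start to 7
  Position 8 ('h'): window [7,8] length 2
Longest substring with no repeats: "eabcdhf" with length 7

7


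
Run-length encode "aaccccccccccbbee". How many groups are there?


Input: aaccccccccccbbee
Scanning for consecutive runs:
  Group 1: 'a' x 2 (positions 0-1)
  Group 2: 'c' x 10 (positions 2-11)
  Group 3: 'b' x 2 (positions 12-13)
  Group 4: 'e' x 2 (positions 14-15)
Total groups: 4

4


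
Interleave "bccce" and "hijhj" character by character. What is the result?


Interleaving "bccce" and "hijhj":
  Position 0: 'b' from first, 'h' from second => "bh"
  Position 1: 'c' from first, 'i' from second => "ci"
  Position 2: 'c' from first, 'j' from second => "cj"
  Position 3: 'c' from first, 'h' from second => "ch"
  Position 4: 'e' from first, 'j' from second => "ej"
Result: bhcicjchej

bhcicjchej


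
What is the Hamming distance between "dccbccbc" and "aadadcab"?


Comparing "dccbccbc" and "aadadcab" position by position:
  Position 0: 'd' vs 'a' => differ
  Position 1: 'c' vs 'a' => differ
  Position 2: 'c' vs 'd' => differ
  Position 3: 'b' vs 'a' => differ
  Position 4: 'c' vs 'd' => differ
  Position 5: 'c' vs 'c' => same
  Position 6: 'b' vs 'a' => differ
  Position 7: 'c' vs 'b' => differ
Total differences (Hamming distance): 7

7


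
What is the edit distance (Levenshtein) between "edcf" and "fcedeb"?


Computing edit distance: "edcf" -> "fcedeb"
DP table:
           f    c    e    d    e    b
      0    1    2    3    4    5    6
  e   1    1    2    2    3    4    5
  d   2    2    2    3    2    3    4
  c   3    3    2    3    3    3    4
  f   4    3    3    3    4    4    4
Edit distance = dp[4][6] = 4

4


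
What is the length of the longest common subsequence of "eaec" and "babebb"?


LCS of "eaec" and "babebb"
DP table:
           b    a    b    e    b    b
      0    0    0    0    0    0    0
  e   0    0    0    0    1    1    1
  a   0    0    1    1    1    1    1
  e   0    0    1    1    2    2    2
  c   0    0    1    1    2    2    2
LCS length = dp[4][6] = 2

2


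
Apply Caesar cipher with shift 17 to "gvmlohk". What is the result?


Caesar cipher: shift "gvmlohk" by 17
  'g' (pos 6) + 17 = pos 23 = 'x'
  'v' (pos 21) + 17 = pos 12 = 'm'
  'm' (pos 12) + 17 = pos 3 = 'd'
  'l' (pos 11) + 17 = pos 2 = 'c'
  'o' (pos 14) + 17 = pos 5 = 'f'
  'h' (pos 7) + 17 = pos 24 = 'y'
  'k' (pos 10) + 17 = pos 1 = 'b'
Result: xmdcfyb

xmdcfyb


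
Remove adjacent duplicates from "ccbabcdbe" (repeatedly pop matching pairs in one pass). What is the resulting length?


Input: ccbabcdbe
Stack-based adjacent duplicate removal:
  Read 'c': push. Stack: c
  Read 'c': matches stack top 'c' => pop. Stack: (empty)
  Read 'b': push. Stack: b
  Read 'a': push. Stack: ba
  Read 'b': push. Stack: bab
  Read 'c': push. Stack: babc
  Read 'd': push. Stack: babcd
  Read 'b': push. Stack: babcdb
  Read 'e': push. Stack: babcdbe
Final stack: "babcdbe" (length 7)

7


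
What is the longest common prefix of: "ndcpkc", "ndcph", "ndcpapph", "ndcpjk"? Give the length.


Words: ndcpkc, ndcph, ndcpapph, ndcpjk
  Position 0: all 'n' => match
  Position 1: all 'd' => match
  Position 2: all 'c' => match
  Position 3: all 'p' => match
  Position 4: ('k', 'h', 'a', 'j') => mismatch, stop
LCP = "ndcp" (length 4)

4


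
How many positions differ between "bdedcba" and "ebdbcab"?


Comparing "bdedcba" and "ebdbcab" position by position:
  Position 0: 'b' vs 'e' => DIFFER
  Position 1: 'd' vs 'b' => DIFFER
  Position 2: 'e' vs 'd' => DIFFER
  Position 3: 'd' vs 'b' => DIFFER
  Position 4: 'c' vs 'c' => same
  Position 5: 'b' vs 'a' => DIFFER
  Position 6: 'a' vs 'b' => DIFFER
Positions that differ: 6

6


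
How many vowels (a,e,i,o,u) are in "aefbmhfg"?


Input: aefbmhfg
Checking each character:
  'a' at position 0: vowel (running total: 1)
  'e' at position 1: vowel (running total: 2)
  'f' at position 2: consonant
  'b' at position 3: consonant
  'm' at position 4: consonant
  'h' at position 5: consonant
  'f' at position 6: consonant
  'g' at position 7: consonant
Total vowels: 2

2


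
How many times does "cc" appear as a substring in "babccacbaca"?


Searching for "cc" in "babccacbaca"
Scanning each position:
  Position 0: "ba" => no
  Position 1: "ab" => no
  Position 2: "bc" => no
  Position 3: "cc" => MATCH
  Position 4: "ca" => no
  Position 5: "ac" => no
  Position 6: "cb" => no
  Position 7: "ba" => no
  Position 8: "ac" => no
  Position 9: "ca" => no
Total occurrences: 1

1


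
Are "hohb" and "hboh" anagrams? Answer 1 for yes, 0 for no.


Strings: "hohb", "hboh"
Sorted first:  bhho
Sorted second: bhho
Sorted forms match => anagrams

1


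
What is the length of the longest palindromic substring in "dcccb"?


Input: "dcccb"
Checking substrings for palindromes:
  [1:4] "ccc" (len 3) => palindrome
  [1:3] "cc" (len 2) => palindrome
  [2:4] "cc" (len 2) => palindrome
Longest palindromic substring: "ccc" with length 3

3


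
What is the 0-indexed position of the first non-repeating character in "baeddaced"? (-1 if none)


Input: baeddaced
Character frequencies:
  'a': 2
  'b': 1
  'c': 1
  'd': 3
  'e': 2
Scanning left to right for freq == 1:
  Position 0 ('b'): unique! => answer = 0

0


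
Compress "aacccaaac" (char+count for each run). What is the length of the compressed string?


Input: aacccaaac
Runs:
  'a' x 2 => "a2"
  'c' x 3 => "c3"
  'a' x 3 => "a3"
  'c' x 1 => "c1"
Compressed: "a2c3a3c1"
Compressed length: 8

8


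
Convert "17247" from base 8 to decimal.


Input: "17247" in base 8
Positional expansion:
  Digit '1' (value 1) x 8^4 = 4096
  Digit '7' (value 7) x 8^3 = 3584
  Digit '2' (value 2) x 8^2 = 128
  Digit '4' (value 4) x 8^1 = 32
  Digit '7' (value 7) x 8^0 = 7
Sum = 7847

7847


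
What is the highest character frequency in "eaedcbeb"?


Input: eaedcbeb
Character counts:
  'a': 1
  'b': 2
  'c': 1
  'd': 1
  'e': 3
Maximum frequency: 3

3


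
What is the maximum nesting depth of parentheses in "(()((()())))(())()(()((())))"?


Input: "(()((()())))(())()(()((())))"
Tracking depth:
  Position 0 '(': depth becomes 1
  Position 1 '(': depth becomes 2
  Position 2 ')': depth becomes 1
  Position 3 '(': depth becomes 2
  Position 4 '(': depth becomes 3
  Position 5 '(': depth becomes 4
  Position 6 ')': depth becomes 3
  Position 7 '(': depth becomes 4
  Position 8 ')': depth becomes 3
  Position 9 ')': depth becomes 2
  Position 10 ')': depth becomes 1
  Position 11 ')': depth becomes 0
  Position 12 '(': depth becomes 1
  Position 13 '(': depth becomes 2
  Position 14 ')': depth becomes 1
  Position 15 ')': depth becomes 0
  Position 16 '(': depth becomes 1
  Position 17 ')': depth becomes 0
  Position 18 '(': depth becomes 1
  Position 19 '(': depth becomes 2
  Position 20 ')': depth becomes 1
  Position 21 '(': depth becomes 2
  Position 22 '(': depth becomes 3
  Position 23 '(': depth becomes 4
  Position 24 ')': depth becomes 3
  Position 25 ')': depth becomes 2
  Position 26 ')': depth becomes 1
  Position 27 ')': depth becomes 0
Maximum depth reached: 4

4


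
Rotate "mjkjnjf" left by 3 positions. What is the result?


Input: "mjkjnjf", rotate left by 3
First 3 characters: "mjk"
Remaining characters: "jnjf"
Concatenate remaining + first: "jnjf" + "mjk" = "jnjfmjk"

jnjfmjk


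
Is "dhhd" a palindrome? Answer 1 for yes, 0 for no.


Input: dhhd
Reversed: dhhd
  Compare pos 0 ('d') with pos 3 ('d'): match
  Compare pos 1 ('h') with pos 2 ('h'): match
Result: palindrome

1


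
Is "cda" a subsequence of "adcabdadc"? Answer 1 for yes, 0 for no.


Check if "cda" is a subsequence of "adcabdadc"
Greedy scan:
  Position 0 ('a'): no match needed
  Position 1 ('d'): no match needed
  Position 2 ('c'): matches sub[0] = 'c'
  Position 3 ('a'): no match needed
  Position 4 ('b'): no match needed
  Position 5 ('d'): matches sub[1] = 'd'
  Position 6 ('a'): matches sub[2] = 'a'
  Position 7 ('d'): no match needed
  Position 8 ('c'): no match needed
All 3 characters matched => is a subsequence

1


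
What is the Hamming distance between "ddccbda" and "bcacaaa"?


Comparing "ddccbda" and "bcacaaa" position by position:
  Position 0: 'd' vs 'b' => differ
  Position 1: 'd' vs 'c' => differ
  Position 2: 'c' vs 'a' => differ
  Position 3: 'c' vs 'c' => same
  Position 4: 'b' vs 'a' => differ
  Position 5: 'd' vs 'a' => differ
  Position 6: 'a' vs 'a' => same
Total differences (Hamming distance): 5

5


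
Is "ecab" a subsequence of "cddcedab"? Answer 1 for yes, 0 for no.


Check if "ecab" is a subsequence of "cddcedab"
Greedy scan:
  Position 0 ('c'): no match needed
  Position 1 ('d'): no match needed
  Position 2 ('d'): no match needed
  Position 3 ('c'): no match needed
  Position 4 ('e'): matches sub[0] = 'e'
  Position 5 ('d'): no match needed
  Position 6 ('a'): no match needed
  Position 7 ('b'): no match needed
Only matched 1/4 characters => not a subsequence

0


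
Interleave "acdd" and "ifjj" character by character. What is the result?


Interleaving "acdd" and "ifjj":
  Position 0: 'a' from first, 'i' from second => "ai"
  Position 1: 'c' from first, 'f' from second => "cf"
  Position 2: 'd' from first, 'j' from second => "dj"
  Position 3: 'd' from first, 'j' from second => "dj"
Result: aicfdjdj

aicfdjdj


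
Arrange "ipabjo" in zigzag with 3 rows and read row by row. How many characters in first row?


Zigzag "ipabjo" into 3 rows:
Placing characters:
  'i' => row 0
  'p' => row 1
  'a' => row 2
  'b' => row 1
  'j' => row 0
  'o' => row 1
Rows:
  Row 0: "ij"
  Row 1: "pbo"
  Row 2: "a"
First row length: 2

2


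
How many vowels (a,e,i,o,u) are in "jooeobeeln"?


Input: jooeobeeln
Checking each character:
  'j' at position 0: consonant
  'o' at position 1: vowel (running total: 1)
  'o' at position 2: vowel (running total: 2)
  'e' at position 3: vowel (running total: 3)
  'o' at position 4: vowel (running total: 4)
  'b' at position 5: consonant
  'e' at position 6: vowel (running total: 5)
  'e' at position 7: vowel (running total: 6)
  'l' at position 8: consonant
  'n' at position 9: consonant
Total vowels: 6

6


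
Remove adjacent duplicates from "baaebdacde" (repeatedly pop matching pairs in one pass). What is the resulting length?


Input: baaebdacde
Stack-based adjacent duplicate removal:
  Read 'b': push. Stack: b
  Read 'a': push. Stack: ba
  Read 'a': matches stack top 'a' => pop. Stack: b
  Read 'e': push. Stack: be
  Read 'b': push. Stack: beb
  Read 'd': push. Stack: bebd
  Read 'a': push. Stack: bebda
  Read 'c': push. Stack: bebdac
  Read 'd': push. Stack: bebdacd
  Read 'e': push. Stack: bebdacde
Final stack: "bebdacde" (length 8)

8


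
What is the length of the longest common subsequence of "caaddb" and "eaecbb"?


LCS of "caaddb" and "eaecbb"
DP table:
           e    a    e    c    b    b
      0    0    0    0    0    0    0
  c   0    0    0    0    1    1    1
  a   0    0    1    1    1    1    1
  a   0    0    1    1    1    1    1
  d   0    0    1    1    1    1    1
  d   0    0    1    1    1    1    1
  b   0    0    1    1    1    2    2
LCS length = dp[6][6] = 2

2


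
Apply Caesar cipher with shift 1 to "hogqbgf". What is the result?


Caesar cipher: shift "hogqbgf" by 1
  'h' (pos 7) + 1 = pos 8 = 'i'
  'o' (pos 14) + 1 = pos 15 = 'p'
  'g' (pos 6) + 1 = pos 7 = 'h'
  'q' (pos 16) + 1 = pos 17 = 'r'
  'b' (pos 1) + 1 = pos 2 = 'c'
  'g' (pos 6) + 1 = pos 7 = 'h'
  'f' (pos 5) + 1 = pos 6 = 'g'
Result: iphrchg

iphrchg


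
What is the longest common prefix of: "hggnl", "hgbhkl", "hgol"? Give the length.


Words: hggnl, hgbhkl, hgol
  Position 0: all 'h' => match
  Position 1: all 'g' => match
  Position 2: ('g', 'b', 'o') => mismatch, stop
LCP = "hg" (length 2)

2


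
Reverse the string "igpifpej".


Input: igpifpej
Reading characters right to left:
  Position 7: 'j'
  Position 6: 'e'
  Position 5: 'p'
  Position 4: 'f'
  Position 3: 'i'
  Position 2: 'p'
  Position 1: 'g'
  Position 0: 'i'
Reversed: jepfipgi

jepfipgi


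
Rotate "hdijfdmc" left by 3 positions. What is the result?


Input: "hdijfdmc", rotate left by 3
First 3 characters: "hdi"
Remaining characters: "jfdmc"
Concatenate remaining + first: "jfdmc" + "hdi" = "jfdmchdi"

jfdmchdi


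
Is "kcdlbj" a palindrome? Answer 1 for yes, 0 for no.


Input: kcdlbj
Reversed: jbldck
  Compare pos 0 ('k') with pos 5 ('j'): MISMATCH
  Compare pos 1 ('c') with pos 4 ('b'): MISMATCH
  Compare pos 2 ('d') with pos 3 ('l'): MISMATCH
Result: not a palindrome

0


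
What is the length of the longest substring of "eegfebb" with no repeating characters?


Input: "eegfebb"
Sliding window (track last position of each char):
  Position 0 ('e'): window [0,0] length 1 -- new best
  Position 1 ('e'): repeat (last at 0), move window start to 1
  Position 1 ('e'): window [1,1] length 1
  Position 2 ('g'): window [1,2] length 2 -- new best
  Position 3 ('f'): window [1,3] length 3 -- new best
  Position 4 ('e'): repeat (last at 1), move window start to 2
  Position 4 ('e'): window [2,4] length 3
  Position 5 ('b'): window [2,5] length 4 -- new best
  Position 6 ('b'): repeat (last at 5), move window start to 6
  Position 6 ('b'): window [6,6] length 1
Longest substring with no repeats: "gfeb" with length 4

4


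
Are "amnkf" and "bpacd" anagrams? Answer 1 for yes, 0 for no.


Strings: "amnkf", "bpacd"
Sorted first:  afkmn
Sorted second: abcdp
Differ at position 1: 'f' vs 'b' => not anagrams

0


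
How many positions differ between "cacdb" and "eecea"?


Comparing "cacdb" and "eecea" position by position:
  Position 0: 'c' vs 'e' => DIFFER
  Position 1: 'a' vs 'e' => DIFFER
  Position 2: 'c' vs 'c' => same
  Position 3: 'd' vs 'e' => DIFFER
  Position 4: 'b' vs 'a' => DIFFER
Positions that differ: 4

4


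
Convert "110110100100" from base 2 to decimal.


Input: "110110100100" in base 2
Positional expansion:
  Digit '1' (value 1) x 2^11 = 2048
  Digit '1' (value 1) x 2^10 = 1024
  Digit '0' (value 0) x 2^9 = 0
  Digit '1' (value 1) x 2^8 = 256
  Digit '1' (value 1) x 2^7 = 128
  Digit '0' (value 0) x 2^6 = 0
  Digit '1' (value 1) x 2^5 = 32
  Digit '0' (value 0) x 2^4 = 0
  Digit '0' (value 0) x 2^3 = 0
  Digit '1' (value 1) x 2^2 = 4
  Digit '0' (value 0) x 2^1 = 0
  Digit '0' (value 0) x 2^0 = 0
Sum = 3492

3492


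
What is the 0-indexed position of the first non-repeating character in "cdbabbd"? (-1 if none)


Input: cdbabbd
Character frequencies:
  'a': 1
  'b': 3
  'c': 1
  'd': 2
Scanning left to right for freq == 1:
  Position 0 ('c'): unique! => answer = 0

0


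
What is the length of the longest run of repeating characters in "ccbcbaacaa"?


Input: "ccbcbaacaa"
Scanning for longest run:
  Position 1 ('c'): continues run of 'c', length=2
  Position 2 ('b'): new char, reset run to 1
  Position 3 ('c'): new char, reset run to 1
  Position 4 ('b'): new char, reset run to 1
  Position 5 ('a'): new char, reset run to 1
  Position 6 ('a'): continues run of 'a', length=2
  Position 7 ('c'): new char, reset run to 1
  Position 8 ('a'): new char, reset run to 1
  Position 9 ('a'): continues run of 'a', length=2
Longest run: 'c' with length 2

2


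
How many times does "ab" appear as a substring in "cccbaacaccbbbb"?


Searching for "ab" in "cccbaacaccbbbb"
Scanning each position:
  Position 0: "cc" => no
  Position 1: "cc" => no
  Position 2: "cb" => no
  Position 3: "ba" => no
  Position 4: "aa" => no
  Position 5: "ac" => no
  Position 6: "ca" => no
  Position 7: "ac" => no
  Position 8: "cc" => no
  Position 9: "cb" => no
  Position 10: "bb" => no
  Position 11: "bb" => no
  Position 12: "bb" => no
Total occurrences: 0

0


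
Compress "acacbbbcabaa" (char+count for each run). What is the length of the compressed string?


Input: acacbbbcabaa
Runs:
  'a' x 1 => "a1"
  'c' x 1 => "c1"
  'a' x 1 => "a1"
  'c' x 1 => "c1"
  'b' x 3 => "b3"
  'c' x 1 => "c1"
  'a' x 1 => "a1"
  'b' x 1 => "b1"
  'a' x 2 => "a2"
Compressed: "a1c1a1c1b3c1a1b1a2"
Compressed length: 18

18


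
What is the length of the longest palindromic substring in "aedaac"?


Input: "aedaac"
Checking substrings for palindromes:
  [3:5] "aa" (len 2) => palindrome
Longest palindromic substring: "aa" with length 2

2


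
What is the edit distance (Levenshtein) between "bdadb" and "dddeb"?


Computing edit distance: "bdadb" -> "dddeb"
DP table:
           d    d    d    e    b
      0    1    2    3    4    5
  b   1    1    2    3    4    4
  d   2    1    1    2    3    4
  a   3    2    2    2    3    4
  d   4    3    2    2    3    4
  b   5    4    3    3    3    3
Edit distance = dp[5][5] = 3

3


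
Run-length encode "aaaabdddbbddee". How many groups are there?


Input: aaaabdddbbddee
Scanning for consecutive runs:
  Group 1: 'a' x 4 (positions 0-3)
  Group 2: 'b' x 1 (positions 4-4)
  Group 3: 'd' x 3 (positions 5-7)
  Group 4: 'b' x 2 (positions 8-9)
  Group 5: 'd' x 2 (positions 10-11)
  Group 6: 'e' x 2 (positions 12-13)
Total groups: 6

6


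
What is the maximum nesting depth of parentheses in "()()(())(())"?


Input: "()()(())(())"
Tracking depth:
  Position 0 '(': depth becomes 1
  Position 1 ')': depth becomes 0
  Position 2 '(': depth becomes 1
  Position 3 ')': depth becomes 0
  Position 4 '(': depth becomes 1
  Position 5 '(': depth becomes 2
  Position 6 ')': depth becomes 1
  Position 7 ')': depth becomes 0
  Position 8 '(': depth becomes 1
  Position 9 '(': depth becomes 2
  Position 10 ')': depth becomes 1
  Position 11 ')': depth becomes 0
Maximum depth reached: 2

2


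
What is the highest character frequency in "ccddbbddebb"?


Input: ccddbbddebb
Character counts:
  'b': 4
  'c': 2
  'd': 4
  'e': 1
Maximum frequency: 4

4


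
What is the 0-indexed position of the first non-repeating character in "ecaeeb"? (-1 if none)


Input: ecaeeb
Character frequencies:
  'a': 1
  'b': 1
  'c': 1
  'e': 3
Scanning left to right for freq == 1:
  Position 0 ('e'): freq=3, skip
  Position 1 ('c'): unique! => answer = 1

1


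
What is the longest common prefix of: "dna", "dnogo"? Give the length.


Words: dna, dnogo
  Position 0: all 'd' => match
  Position 1: all 'n' => match
  Position 2: ('a', 'o') => mismatch, stop
LCP = "dn" (length 2)

2


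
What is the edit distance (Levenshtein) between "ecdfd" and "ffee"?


Computing edit distance: "ecdfd" -> "ffee"
DP table:
           f    f    e    e
      0    1    2    3    4
  e   1    1    2    2    3
  c   2    2    2    3    3
  d   3    3    3    3    4
  f   4    3    3    4    4
  d   5    4    4    4    5
Edit distance = dp[5][4] = 5

5


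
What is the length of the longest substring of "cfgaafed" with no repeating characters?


Input: "cfgaafed"
Sliding window (track last position of each char):
  Position 0 ('c'): window [0,0] length 1 -- new best
  Position 1 ('f'): window [0,1] length 2 -- new best
  Position 2 ('g'): window [0,2] length 3 -- new best
  Position 3 ('a'): window [0,3] length 4 -- new best
  Position 4 ('a'): repeat (last at 3), move window start to 4
  Position 4 ('a'): window [4,4] length 1
  Position 5 ('f'): window [4,5] length 2
  Position 6 ('e'): window [4,6] length 3
  Position 7 ('d'): window [4,7] length 4
Longest substring with no repeats: "cfga" with length 4

4


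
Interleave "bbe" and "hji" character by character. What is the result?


Interleaving "bbe" and "hji":
  Position 0: 'b' from first, 'h' from second => "bh"
  Position 1: 'b' from first, 'j' from second => "bj"
  Position 2: 'e' from first, 'i' from second => "ei"
Result: bhbjei

bhbjei


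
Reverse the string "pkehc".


Input: pkehc
Reading characters right to left:
  Position 4: 'c'
  Position 3: 'h'
  Position 2: 'e'
  Position 1: 'k'
  Position 0: 'p'
Reversed: chekp

chekp


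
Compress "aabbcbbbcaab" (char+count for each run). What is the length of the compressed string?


Input: aabbcbbbcaab
Runs:
  'a' x 2 => "a2"
  'b' x 2 => "b2"
  'c' x 1 => "c1"
  'b' x 3 => "b3"
  'c' x 1 => "c1"
  'a' x 2 => "a2"
  'b' x 1 => "b1"
Compressed: "a2b2c1b3c1a2b1"
Compressed length: 14

14


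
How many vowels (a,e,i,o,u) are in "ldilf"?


Input: ldilf
Checking each character:
  'l' at position 0: consonant
  'd' at position 1: consonant
  'i' at position 2: vowel (running total: 1)
  'l' at position 3: consonant
  'f' at position 4: consonant
Total vowels: 1

1


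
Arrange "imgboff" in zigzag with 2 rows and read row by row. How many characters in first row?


Zigzag "imgboff" into 2 rows:
Placing characters:
  'i' => row 0
  'm' => row 1
  'g' => row 0
  'b' => row 1
  'o' => row 0
  'f' => row 1
  'f' => row 0
Rows:
  Row 0: "igof"
  Row 1: "mbf"
First row length: 4

4


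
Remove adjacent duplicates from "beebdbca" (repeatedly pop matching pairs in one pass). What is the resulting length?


Input: beebdbca
Stack-based adjacent duplicate removal:
  Read 'b': push. Stack: b
  Read 'e': push. Stack: be
  Read 'e': matches stack top 'e' => pop. Stack: b
  Read 'b': matches stack top 'b' => pop. Stack: (empty)
  Read 'd': push. Stack: d
  Read 'b': push. Stack: db
  Read 'c': push. Stack: dbc
  Read 'a': push. Stack: dbca
Final stack: "dbca" (length 4)

4


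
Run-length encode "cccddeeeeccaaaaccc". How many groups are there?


Input: cccddeeeeccaaaaccc
Scanning for consecutive runs:
  Group 1: 'c' x 3 (positions 0-2)
  Group 2: 'd' x 2 (positions 3-4)
  Group 3: 'e' x 4 (positions 5-8)
  Group 4: 'c' x 2 (positions 9-10)
  Group 5: 'a' x 4 (positions 11-14)
  Group 6: 'c' x 3 (positions 15-17)
Total groups: 6

6


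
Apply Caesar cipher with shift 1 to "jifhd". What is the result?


Caesar cipher: shift "jifhd" by 1
  'j' (pos 9) + 1 = pos 10 = 'k'
  'i' (pos 8) + 1 = pos 9 = 'j'
  'f' (pos 5) + 1 = pos 6 = 'g'
  'h' (pos 7) + 1 = pos 8 = 'i'
  'd' (pos 3) + 1 = pos 4 = 'e'
Result: kjgie

kjgie


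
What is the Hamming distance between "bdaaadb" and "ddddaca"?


Comparing "bdaaadb" and "ddddaca" position by position:
  Position 0: 'b' vs 'd' => differ
  Position 1: 'd' vs 'd' => same
  Position 2: 'a' vs 'd' => differ
  Position 3: 'a' vs 'd' => differ
  Position 4: 'a' vs 'a' => same
  Position 5: 'd' vs 'c' => differ
  Position 6: 'b' vs 'a' => differ
Total differences (Hamming distance): 5

5


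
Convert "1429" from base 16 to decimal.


Input: "1429" in base 16
Positional expansion:
  Digit '1' (value 1) x 16^3 = 4096
  Digit '4' (value 4) x 16^2 = 1024
  Digit '2' (value 2) x 16^1 = 32
  Digit '9' (value 9) x 16^0 = 9
Sum = 5161

5161


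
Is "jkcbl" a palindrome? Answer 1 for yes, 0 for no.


Input: jkcbl
Reversed: lbckj
  Compare pos 0 ('j') with pos 4 ('l'): MISMATCH
  Compare pos 1 ('k') with pos 3 ('b'): MISMATCH
Result: not a palindrome

0


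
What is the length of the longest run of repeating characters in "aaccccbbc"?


Input: "aaccccbbc"
Scanning for longest run:
  Position 1 ('a'): continues run of 'a', length=2
  Position 2 ('c'): new char, reset run to 1
  Position 3 ('c'): continues run of 'c', length=2
  Position 4 ('c'): continues run of 'c', length=3
  Position 5 ('c'): continues run of 'c', length=4
  Position 6 ('b'): new char, reset run to 1
  Position 7 ('b'): continues run of 'b', length=2
  Position 8 ('c'): new char, reset run to 1
Longest run: 'c' with length 4

4


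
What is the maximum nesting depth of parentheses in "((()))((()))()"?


Input: "((()))((()))()"
Tracking depth:
  Position 0 '(': depth becomes 1
  Position 1 '(': depth becomes 2
  Position 2 '(': depth becomes 3
  Position 3 ')': depth becomes 2
  Position 4 ')': depth becomes 1
  Position 5 ')': depth becomes 0
  Position 6 '(': depth becomes 1
  Position 7 '(': depth becomes 2
  Position 8 '(': depth becomes 3
  Position 9 ')': depth becomes 2
  Position 10 ')': depth becomes 1
  Position 11 ')': depth becomes 0
  Position 12 '(': depth becomes 1
  Position 13 ')': depth becomes 0
Maximum depth reached: 3

3


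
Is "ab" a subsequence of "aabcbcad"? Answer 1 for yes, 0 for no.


Check if "ab" is a subsequence of "aabcbcad"
Greedy scan:
  Position 0 ('a'): matches sub[0] = 'a'
  Position 1 ('a'): no match needed
  Position 2 ('b'): matches sub[1] = 'b'
  Position 3 ('c'): no match needed
  Position 4 ('b'): no match needed
  Position 5 ('c'): no match needed
  Position 6 ('a'): no match needed
  Position 7 ('d'): no match needed
All 2 characters matched => is a subsequence

1


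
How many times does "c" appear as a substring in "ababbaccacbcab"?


Searching for "c" in "ababbaccacbcab"
Scanning each position:
  Position 0: "a" => no
  Position 1: "b" => no
  Position 2: "a" => no
  Position 3: "b" => no
  Position 4: "b" => no
  Position 5: "a" => no
  Position 6: "c" => MATCH
  Position 7: "c" => MATCH
  Position 8: "a" => no
  Position 9: "c" => MATCH
  Position 10: "b" => no
  Position 11: "c" => MATCH
  Position 12: "a" => no
  Position 13: "b" => no
Total occurrences: 4

4


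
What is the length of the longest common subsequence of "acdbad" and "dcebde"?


LCS of "acdbad" and "dcebde"
DP table:
           d    c    e    b    d    e
      0    0    0    0    0    0    0
  a   0    0    0    0    0    0    0
  c   0    0    1    1    1    1    1
  d   0    1    1    1    1    2    2
  b   0    1    1    1    2    2    2
  a   0    1    1    1    2    2    2
  d   0    1    1    1    2    3    3
LCS length = dp[6][6] = 3

3


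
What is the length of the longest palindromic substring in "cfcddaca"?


Input: "cfcddaca"
Checking substrings for palindromes:
  [0:3] "cfc" (len 3) => palindrome
  [5:8] "aca" (len 3) => palindrome
  [3:5] "dd" (len 2) => palindrome
Longest palindromic substring: "cfc" with length 3

3


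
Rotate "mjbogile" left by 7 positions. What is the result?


Input: "mjbogile", rotate left by 7
First 7 characters: "mjbogil"
Remaining characters: "e"
Concatenate remaining + first: "e" + "mjbogil" = "emjbogil"

emjbogil


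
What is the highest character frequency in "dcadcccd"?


Input: dcadcccd
Character counts:
  'a': 1
  'c': 4
  'd': 3
Maximum frequency: 4

4


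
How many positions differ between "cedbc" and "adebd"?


Comparing "cedbc" and "adebd" position by position:
  Position 0: 'c' vs 'a' => DIFFER
  Position 1: 'e' vs 'd' => DIFFER
  Position 2: 'd' vs 'e' => DIFFER
  Position 3: 'b' vs 'b' => same
  Position 4: 'c' vs 'd' => DIFFER
Positions that differ: 4

4


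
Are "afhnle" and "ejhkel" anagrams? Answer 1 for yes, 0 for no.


Strings: "afhnle", "ejhkel"
Sorted first:  aefhln
Sorted second: eehjkl
Differ at position 0: 'a' vs 'e' => not anagrams

0


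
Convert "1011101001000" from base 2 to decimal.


Input: "1011101001000" in base 2
Positional expansion:
  Digit '1' (value 1) x 2^12 = 4096
  Digit '0' (value 0) x 2^11 = 0
  Digit '1' (value 1) x 2^10 = 1024
  Digit '1' (value 1) x 2^9 = 512
  Digit '1' (value 1) x 2^8 = 256
  Digit '0' (value 0) x 2^7 = 0
  Digit '1' (value 1) x 2^6 = 64
  Digit '0' (value 0) x 2^5 = 0
  Digit '0' (value 0) x 2^4 = 0
  Digit '1' (value 1) x 2^3 = 8
  Digit '0' (value 0) x 2^2 = 0
  Digit '0' (value 0) x 2^1 = 0
  Digit '0' (value 0) x 2^0 = 0
Sum = 5960

5960


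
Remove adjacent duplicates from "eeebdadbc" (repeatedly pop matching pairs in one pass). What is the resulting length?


Input: eeebdadbc
Stack-based adjacent duplicate removal:
  Read 'e': push. Stack: e
  Read 'e': matches stack top 'e' => pop. Stack: (empty)
  Read 'e': push. Stack: e
  Read 'b': push. Stack: eb
  Read 'd': push. Stack: ebd
  Read 'a': push. Stack: ebda
  Read 'd': push. Stack: ebdad
  Read 'b': push. Stack: ebdadb
  Read 'c': push. Stack: ebdadbc
Final stack: "ebdadbc" (length 7)

7


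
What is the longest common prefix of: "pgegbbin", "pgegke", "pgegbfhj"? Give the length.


Words: pgegbbin, pgegke, pgegbfhj
  Position 0: all 'p' => match
  Position 1: all 'g' => match
  Position 2: all 'e' => match
  Position 3: all 'g' => match
  Position 4: ('b', 'k', 'b') => mismatch, stop
LCP = "pgeg" (length 4)

4


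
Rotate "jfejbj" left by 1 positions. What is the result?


Input: "jfejbj", rotate left by 1
First 1 characters: "j"
Remaining characters: "fejbj"
Concatenate remaining + first: "fejbj" + "j" = "fejbjj"

fejbjj


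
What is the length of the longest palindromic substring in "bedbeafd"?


Input: "bedbeafd"
Checking substrings for palindromes:
  No multi-char palindromic substrings found
Longest palindromic substring: "b" with length 1

1


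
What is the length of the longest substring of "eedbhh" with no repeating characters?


Input: "eedbhh"
Sliding window (track last position of each char):
  Position 0 ('e'): window [0,0] length 1 -- new best
  Position 1 ('e'): repeat (last at 0), move window start to 1
  Position 1 ('e'): window [1,1] length 1
  Position 2 ('d'): window [1,2] length 2 -- new best
  Position 3 ('b'): window [1,3] length 3 -- new best
  Position 4 ('h'): window [1,4] length 4 -- new best
  Position 5 ('h'): repeat (last at 4), move window start to 5
  Position 5 ('h'): window [5,5] length 1
Longest substring with no repeats: "edbh" with length 4

4


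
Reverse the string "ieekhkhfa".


Input: ieekhkhfa
Reading characters right to left:
  Position 8: 'a'
  Position 7: 'f'
  Position 6: 'h'
  Position 5: 'k'
  Position 4: 'h'
  Position 3: 'k'
  Position 2: 'e'
  Position 1: 'e'
  Position 0: 'i'
Reversed: afhkhkeei

afhkhkeei


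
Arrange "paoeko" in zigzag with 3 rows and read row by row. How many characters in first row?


Zigzag "paoeko" into 3 rows:
Placing characters:
  'p' => row 0
  'a' => row 1
  'o' => row 2
  'e' => row 1
  'k' => row 0
  'o' => row 1
Rows:
  Row 0: "pk"
  Row 1: "aeo"
  Row 2: "o"
First row length: 2

2


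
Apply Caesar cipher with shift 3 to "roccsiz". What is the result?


Caesar cipher: shift "roccsiz" by 3
  'r' (pos 17) + 3 = pos 20 = 'u'
  'o' (pos 14) + 3 = pos 17 = 'r'
  'c' (pos 2) + 3 = pos 5 = 'f'
  'c' (pos 2) + 3 = pos 5 = 'f'
  's' (pos 18) + 3 = pos 21 = 'v'
  'i' (pos 8) + 3 = pos 11 = 'l'
  'z' (pos 25) + 3 = pos 2 = 'c'
Result: urffvlc

urffvlc


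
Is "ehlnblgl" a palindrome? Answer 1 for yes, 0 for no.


Input: ehlnblgl
Reversed: lglbnlhe
  Compare pos 0 ('e') with pos 7 ('l'): MISMATCH
  Compare pos 1 ('h') with pos 6 ('g'): MISMATCH
  Compare pos 2 ('l') with pos 5 ('l'): match
  Compare pos 3 ('n') with pos 4 ('b'): MISMATCH
Result: not a palindrome

0


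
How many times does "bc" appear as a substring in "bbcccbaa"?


Searching for "bc" in "bbcccbaa"
Scanning each position:
  Position 0: "bb" => no
  Position 1: "bc" => MATCH
  Position 2: "cc" => no
  Position 3: "cc" => no
  Position 4: "cb" => no
  Position 5: "ba" => no
  Position 6: "aa" => no
Total occurrences: 1

1


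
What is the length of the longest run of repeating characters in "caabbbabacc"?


Input: "caabbbabacc"
Scanning for longest run:
  Position 1 ('a'): new char, reset run to 1
  Position 2 ('a'): continues run of 'a', length=2
  Position 3 ('b'): new char, reset run to 1
  Position 4 ('b'): continues run of 'b', length=2
  Position 5 ('b'): continues run of 'b', length=3
  Position 6 ('a'): new char, reset run to 1
  Position 7 ('b'): new char, reset run to 1
  Position 8 ('a'): new char, reset run to 1
  Position 9 ('c'): new char, reset run to 1
  Position 10 ('c'): continues run of 'c', length=2
Longest run: 'b' with length 3

3


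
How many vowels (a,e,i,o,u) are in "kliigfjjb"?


Input: kliigfjjb
Checking each character:
  'k' at position 0: consonant
  'l' at position 1: consonant
  'i' at position 2: vowel (running total: 1)
  'i' at position 3: vowel (running total: 2)
  'g' at position 4: consonant
  'f' at position 5: consonant
  'j' at position 6: consonant
  'j' at position 7: consonant
  'b' at position 8: consonant
Total vowels: 2

2


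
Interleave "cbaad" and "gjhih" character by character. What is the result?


Interleaving "cbaad" and "gjhih":
  Position 0: 'c' from first, 'g' from second => "cg"
  Position 1: 'b' from first, 'j' from second => "bj"
  Position 2: 'a' from first, 'h' from second => "ah"
  Position 3: 'a' from first, 'i' from second => "ai"
  Position 4: 'd' from first, 'h' from second => "dh"
Result: cgbjahaidh

cgbjahaidh


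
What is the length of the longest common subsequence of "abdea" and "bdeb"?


LCS of "abdea" and "bdeb"
DP table:
           b    d    e    b
      0    0    0    0    0
  a   0    0    0    0    0
  b   0    1    1    1    1
  d   0    1    2    2    2
  e   0    1    2    3    3
  a   0    1    2    3    3
LCS length = dp[5][4] = 3

3


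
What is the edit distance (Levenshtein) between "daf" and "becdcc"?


Computing edit distance: "daf" -> "becdcc"
DP table:
           b    e    c    d    c    c
      0    1    2    3    4    5    6
  d   1    1    2    3    3    4    5
  a   2    2    2    3    4    4    5
  f   3    3    3    3    4    5    5
Edit distance = dp[3][6] = 5

5


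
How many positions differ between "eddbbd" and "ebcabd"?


Comparing "eddbbd" and "ebcabd" position by position:
  Position 0: 'e' vs 'e' => same
  Position 1: 'd' vs 'b' => DIFFER
  Position 2: 'd' vs 'c' => DIFFER
  Position 3: 'b' vs 'a' => DIFFER
  Position 4: 'b' vs 'b' => same
  Position 5: 'd' vs 'd' => same
Positions that differ: 3

3


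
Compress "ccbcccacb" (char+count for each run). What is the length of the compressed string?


Input: ccbcccacb
Runs:
  'c' x 2 => "c2"
  'b' x 1 => "b1"
  'c' x 3 => "c3"
  'a' x 1 => "a1"
  'c' x 1 => "c1"
  'b' x 1 => "b1"
Compressed: "c2b1c3a1c1b1"
Compressed length: 12

12
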